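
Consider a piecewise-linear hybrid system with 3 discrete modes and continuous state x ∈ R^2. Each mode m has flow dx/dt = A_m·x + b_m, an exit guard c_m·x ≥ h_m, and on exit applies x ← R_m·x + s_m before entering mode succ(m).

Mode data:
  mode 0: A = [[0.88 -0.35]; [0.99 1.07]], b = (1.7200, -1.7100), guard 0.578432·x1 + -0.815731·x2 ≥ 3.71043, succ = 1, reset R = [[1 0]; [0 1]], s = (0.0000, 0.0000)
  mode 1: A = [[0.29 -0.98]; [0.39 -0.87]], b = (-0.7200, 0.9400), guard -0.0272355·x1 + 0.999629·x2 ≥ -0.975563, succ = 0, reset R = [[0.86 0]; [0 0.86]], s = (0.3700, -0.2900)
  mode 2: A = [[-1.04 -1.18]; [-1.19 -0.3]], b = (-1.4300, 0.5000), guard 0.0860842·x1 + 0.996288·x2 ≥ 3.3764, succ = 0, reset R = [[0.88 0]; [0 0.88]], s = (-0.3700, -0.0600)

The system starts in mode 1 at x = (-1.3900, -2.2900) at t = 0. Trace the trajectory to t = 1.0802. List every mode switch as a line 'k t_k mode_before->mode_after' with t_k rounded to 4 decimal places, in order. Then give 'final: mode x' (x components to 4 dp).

Mode 1: guard c·x = -0.9756 hit at Δt = 0.6855 (t = 0.6855), x⁻ = (-1.0434, -1.0044) → reset → x⁺ = (-0.5274, -1.1537), jump to mode 0
Mode 0: flow for 0.3947 to horizon, guard not reached → x = (0.3702, -2.6744)

1 0.6855 1->0
final: 0 0.3702 -2.6744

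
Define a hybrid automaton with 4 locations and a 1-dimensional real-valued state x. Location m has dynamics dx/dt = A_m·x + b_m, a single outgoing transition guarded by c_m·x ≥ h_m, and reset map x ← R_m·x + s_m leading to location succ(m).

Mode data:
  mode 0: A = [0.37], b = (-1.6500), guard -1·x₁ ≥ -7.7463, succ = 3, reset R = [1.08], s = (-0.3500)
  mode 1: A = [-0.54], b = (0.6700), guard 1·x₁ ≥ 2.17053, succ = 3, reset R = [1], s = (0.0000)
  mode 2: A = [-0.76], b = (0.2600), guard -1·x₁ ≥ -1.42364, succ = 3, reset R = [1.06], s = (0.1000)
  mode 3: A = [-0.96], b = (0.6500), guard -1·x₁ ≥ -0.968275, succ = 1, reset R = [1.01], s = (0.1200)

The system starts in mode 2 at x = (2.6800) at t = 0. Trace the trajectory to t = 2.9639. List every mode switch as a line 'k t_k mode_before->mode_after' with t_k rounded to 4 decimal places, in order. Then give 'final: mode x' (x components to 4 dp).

Mode 2: guard c·x = -1.4236 hit at Δt = 1.0143 (t = 1.0143), x⁻ = (1.4236) → reset → x⁺ = (1.6091), jump to mode 3
Mode 3: guard c·x = -0.9683 hit at Δt = 1.2118 (t = 2.2261), x⁻ = (0.9683) → reset → x⁺ = (1.0980), jump to mode 1
Mode 1: flow for 0.7378 to horizon, guard not reached → x = (1.1449)

1 1.0143 2->3
2 2.2261 3->1
final: 1 1.1449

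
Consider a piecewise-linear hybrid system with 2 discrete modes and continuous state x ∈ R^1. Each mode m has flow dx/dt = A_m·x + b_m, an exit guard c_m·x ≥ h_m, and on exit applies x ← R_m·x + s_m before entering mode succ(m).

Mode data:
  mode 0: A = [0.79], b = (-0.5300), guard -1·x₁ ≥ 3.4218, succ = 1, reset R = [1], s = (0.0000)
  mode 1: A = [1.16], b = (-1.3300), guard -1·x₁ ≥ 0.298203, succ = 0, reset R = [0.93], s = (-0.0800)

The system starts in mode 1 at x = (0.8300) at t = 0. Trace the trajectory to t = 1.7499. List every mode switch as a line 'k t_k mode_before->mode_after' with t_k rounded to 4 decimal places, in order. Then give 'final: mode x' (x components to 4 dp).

Mode 1: guard c·x = 0.2982 hit at Δt = 1.3088 (t = 1.3088), x⁻ = (-0.2982) → reset → x⁺ = (-0.3573), jump to mode 0
Mode 0: flow for 0.4411 to horizon, guard not reached → x = (-0.7860)

1 1.3088 1->0
final: 0 -0.7860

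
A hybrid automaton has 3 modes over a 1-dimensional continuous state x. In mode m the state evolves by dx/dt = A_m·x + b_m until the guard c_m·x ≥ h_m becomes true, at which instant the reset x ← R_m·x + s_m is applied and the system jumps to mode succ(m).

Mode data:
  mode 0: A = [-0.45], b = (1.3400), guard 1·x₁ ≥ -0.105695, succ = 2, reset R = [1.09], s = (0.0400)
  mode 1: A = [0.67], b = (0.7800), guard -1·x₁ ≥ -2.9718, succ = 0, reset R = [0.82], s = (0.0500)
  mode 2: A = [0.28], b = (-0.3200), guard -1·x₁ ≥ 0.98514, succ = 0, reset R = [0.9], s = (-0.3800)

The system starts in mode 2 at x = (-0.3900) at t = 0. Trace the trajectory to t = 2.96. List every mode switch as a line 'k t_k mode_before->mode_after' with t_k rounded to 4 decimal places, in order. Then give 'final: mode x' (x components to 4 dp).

Mode 2: guard c·x = 0.9851 hit at Δt = 1.1716 (t = 1.1716), x⁻ = (-0.9851) → reset → x⁺ = (-1.2666), jump to mode 0
Mode 0: guard c·x = -0.1057 hit at Δt = 0.7101 (t = 1.8817), x⁻ = (-0.1057) → reset → x⁺ = (-0.0752), jump to mode 2
Mode 2: flow for 1.0783 to horizon, guard not reached → x = (-0.5045)

1 1.1716 2->0
2 1.8817 0->2
final: 2 -0.5045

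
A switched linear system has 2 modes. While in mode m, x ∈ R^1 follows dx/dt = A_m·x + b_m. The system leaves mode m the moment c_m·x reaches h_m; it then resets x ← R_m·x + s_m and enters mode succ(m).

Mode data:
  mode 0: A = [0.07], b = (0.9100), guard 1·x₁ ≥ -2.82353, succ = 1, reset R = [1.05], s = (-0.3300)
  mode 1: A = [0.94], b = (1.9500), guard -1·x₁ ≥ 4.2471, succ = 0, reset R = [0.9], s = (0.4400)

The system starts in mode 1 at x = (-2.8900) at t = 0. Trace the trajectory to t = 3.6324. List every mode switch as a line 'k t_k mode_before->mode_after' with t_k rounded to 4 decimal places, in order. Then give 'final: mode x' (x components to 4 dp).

1 1.0424 1->0
2 1.8493 0->1
3 2.4630 1->0
4 3.2699 0->1
final: 1 -3.7901

Mode 1: guard c·x = 4.2471 hit at Δt = 1.0424 (t = 1.0424), x⁻ = (-4.2471) → reset → x⁺ = (-3.3824), jump to mode 0
Mode 0: guard c·x = -2.8235 hit at Δt = 0.8069 (t = 1.8493), x⁻ = (-2.8235) → reset → x⁺ = (-3.2947), jump to mode 1
Mode 1: guard c·x = 4.2471 hit at Δt = 0.6137 (t = 2.4630), x⁻ = (-4.2471) → reset → x⁺ = (-3.3824), jump to mode 0
Mode 0: guard c·x = -2.8235 hit at Δt = 0.8069 (t = 3.2699), x⁻ = (-2.8235) → reset → x⁺ = (-3.2947), jump to mode 1
Mode 1: flow for 0.3625 to horizon, guard not reached → x = (-3.7901)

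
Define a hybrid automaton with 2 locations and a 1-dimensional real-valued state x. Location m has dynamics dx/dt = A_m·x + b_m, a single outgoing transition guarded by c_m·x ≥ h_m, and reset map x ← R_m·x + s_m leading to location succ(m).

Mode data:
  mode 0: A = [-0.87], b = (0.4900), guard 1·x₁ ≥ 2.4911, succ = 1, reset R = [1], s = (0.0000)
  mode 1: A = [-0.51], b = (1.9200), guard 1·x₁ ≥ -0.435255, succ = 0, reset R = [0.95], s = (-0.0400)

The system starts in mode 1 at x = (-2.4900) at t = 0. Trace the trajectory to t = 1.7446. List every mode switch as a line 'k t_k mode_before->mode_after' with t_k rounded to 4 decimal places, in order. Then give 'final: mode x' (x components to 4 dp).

1 0.7809 1->0
final: 0 0.1236

Mode 1: guard c·x = -0.4353 hit at Δt = 0.7809 (t = 0.7809), x⁻ = (-0.4353) → reset → x⁺ = (-0.4535), jump to mode 0
Mode 0: flow for 0.9637 to horizon, guard not reached → x = (0.1236)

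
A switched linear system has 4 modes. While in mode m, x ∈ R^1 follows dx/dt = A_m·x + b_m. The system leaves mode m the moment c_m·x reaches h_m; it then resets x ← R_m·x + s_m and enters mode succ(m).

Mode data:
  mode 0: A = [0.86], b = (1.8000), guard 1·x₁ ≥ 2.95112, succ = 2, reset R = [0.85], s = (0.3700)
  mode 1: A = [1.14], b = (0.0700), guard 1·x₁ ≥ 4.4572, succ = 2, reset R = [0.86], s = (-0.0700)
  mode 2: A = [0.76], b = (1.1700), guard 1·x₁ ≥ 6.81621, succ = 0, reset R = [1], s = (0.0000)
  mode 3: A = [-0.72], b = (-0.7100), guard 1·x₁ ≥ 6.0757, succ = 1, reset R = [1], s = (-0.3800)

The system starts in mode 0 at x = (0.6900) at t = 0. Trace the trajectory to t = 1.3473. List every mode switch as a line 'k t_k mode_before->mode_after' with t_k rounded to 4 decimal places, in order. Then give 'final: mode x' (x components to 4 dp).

Mode 0: guard c·x = 2.9511 hit at Δt = 0.6915 (t = 0.6915), x⁻ = (2.9511) → reset → x⁺ = (2.8785), jump to mode 2
Mode 2: flow for 0.6558 to horizon, guard not reached → x = (5.7329)

1 0.6915 0->2
final: 2 5.7329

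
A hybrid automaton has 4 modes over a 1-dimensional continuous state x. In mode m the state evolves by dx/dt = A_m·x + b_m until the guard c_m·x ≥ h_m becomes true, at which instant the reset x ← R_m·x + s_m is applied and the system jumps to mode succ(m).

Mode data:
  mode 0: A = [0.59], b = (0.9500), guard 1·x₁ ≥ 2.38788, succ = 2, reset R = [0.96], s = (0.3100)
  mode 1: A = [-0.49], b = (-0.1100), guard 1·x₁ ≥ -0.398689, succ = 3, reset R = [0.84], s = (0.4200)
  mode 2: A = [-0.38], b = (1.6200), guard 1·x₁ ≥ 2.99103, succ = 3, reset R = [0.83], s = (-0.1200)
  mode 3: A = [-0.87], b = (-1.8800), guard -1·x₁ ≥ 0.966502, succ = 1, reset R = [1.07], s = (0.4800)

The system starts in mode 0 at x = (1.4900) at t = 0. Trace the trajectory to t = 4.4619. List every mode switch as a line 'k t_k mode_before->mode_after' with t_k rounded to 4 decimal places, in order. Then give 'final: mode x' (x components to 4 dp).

Mode 0: guard c·x = 2.3879 hit at Δt = 0.4311 (t = 0.4311), x⁻ = (2.3879) → reset → x⁺ = (2.6024), jump to mode 2
Mode 2: guard c·x = 2.9910 hit at Δt = 0.7016 (t = 1.1327), x⁻ = (2.9910) → reset → x⁺ = (2.3626), jump to mode 3
Mode 3: guard c·x = 0.9665 hit at Δt = 1.5306 (t = 2.6633), x⁻ = (-0.9665) → reset → x⁺ = (-0.5542), jump to mode 1
Mode 1: guard c·x = -0.3987 hit at Δt = 1.3018 (t = 3.9651), x⁻ = (-0.3987) → reset → x⁺ = (0.0851), jump to mode 3
Mode 3: flow for 0.4968 to horizon, guard not reached → x = (-0.7031)

1 0.4311 0->2
2 1.1327 2->3
3 2.6633 3->1
4 3.9651 1->3
final: 3 -0.7031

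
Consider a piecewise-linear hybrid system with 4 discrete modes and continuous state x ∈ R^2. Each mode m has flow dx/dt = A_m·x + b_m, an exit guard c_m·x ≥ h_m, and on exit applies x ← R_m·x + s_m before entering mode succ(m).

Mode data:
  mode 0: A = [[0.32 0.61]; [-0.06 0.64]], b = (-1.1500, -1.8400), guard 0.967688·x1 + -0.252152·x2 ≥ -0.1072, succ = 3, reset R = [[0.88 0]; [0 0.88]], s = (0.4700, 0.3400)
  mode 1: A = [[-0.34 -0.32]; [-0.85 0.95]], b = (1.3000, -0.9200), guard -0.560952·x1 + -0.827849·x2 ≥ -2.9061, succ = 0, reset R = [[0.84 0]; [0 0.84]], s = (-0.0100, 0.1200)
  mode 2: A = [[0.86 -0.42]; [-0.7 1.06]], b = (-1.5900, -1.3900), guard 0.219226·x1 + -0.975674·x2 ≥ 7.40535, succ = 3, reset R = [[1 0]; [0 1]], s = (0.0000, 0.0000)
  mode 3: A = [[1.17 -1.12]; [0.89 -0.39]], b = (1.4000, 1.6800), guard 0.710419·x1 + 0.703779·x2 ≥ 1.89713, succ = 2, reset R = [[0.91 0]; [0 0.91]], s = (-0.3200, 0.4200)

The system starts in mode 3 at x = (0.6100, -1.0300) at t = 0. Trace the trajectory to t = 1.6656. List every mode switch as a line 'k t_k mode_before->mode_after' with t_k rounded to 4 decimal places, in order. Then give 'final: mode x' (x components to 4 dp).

Mode 3: guard c·x = 1.8971 hit at Δt = 0.4760 (t = 0.4760), x⁻ = (2.2430, 0.4314) → reset → x⁺ = (1.7212, 0.8126), jump to mode 2
Mode 2: flow for 1.1896 to horizon, guard not reached → x = (1.8866, -3.1711)

1 0.4760 3->2
final: 2 1.8866 -3.1711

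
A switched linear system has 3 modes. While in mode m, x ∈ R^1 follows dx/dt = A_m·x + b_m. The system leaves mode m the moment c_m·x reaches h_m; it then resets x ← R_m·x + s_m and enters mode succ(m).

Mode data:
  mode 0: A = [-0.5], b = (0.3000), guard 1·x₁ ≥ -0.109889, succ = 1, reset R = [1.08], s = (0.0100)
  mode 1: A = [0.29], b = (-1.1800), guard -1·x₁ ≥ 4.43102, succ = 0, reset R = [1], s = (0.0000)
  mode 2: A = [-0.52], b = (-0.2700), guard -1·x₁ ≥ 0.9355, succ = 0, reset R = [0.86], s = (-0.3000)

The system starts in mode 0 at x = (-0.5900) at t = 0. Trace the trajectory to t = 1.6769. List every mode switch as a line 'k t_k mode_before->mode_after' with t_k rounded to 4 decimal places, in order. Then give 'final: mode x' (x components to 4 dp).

Mode 0: guard c·x = -0.1099 hit at Δt = 1.0332 (t = 1.0332), x⁻ = (-0.1099) → reset → x⁺ = (-0.1087), jump to mode 1
Mode 1: flow for 0.6437 to horizon, guard not reached → x = (-0.9661)

1 1.0332 0->1
final: 1 -0.9661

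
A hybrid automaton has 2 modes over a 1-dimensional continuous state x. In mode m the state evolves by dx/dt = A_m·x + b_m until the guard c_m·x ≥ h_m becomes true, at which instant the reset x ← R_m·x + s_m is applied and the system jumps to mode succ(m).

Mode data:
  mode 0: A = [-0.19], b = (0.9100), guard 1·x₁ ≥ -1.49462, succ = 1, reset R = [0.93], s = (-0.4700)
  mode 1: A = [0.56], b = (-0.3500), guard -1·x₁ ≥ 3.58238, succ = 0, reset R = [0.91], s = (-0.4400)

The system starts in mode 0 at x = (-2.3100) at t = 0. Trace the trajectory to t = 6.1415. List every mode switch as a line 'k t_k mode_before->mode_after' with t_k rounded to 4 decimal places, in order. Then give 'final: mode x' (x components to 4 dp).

1 0.6421 0->1
2 1.5824 1->0
3 3.1656 0->1
4 4.1059 1->0
5 5.6890 0->1
final: 1 -2.5766

Mode 0: guard c·x = -1.4946 hit at Δt = 0.6421 (t = 0.6421), x⁻ = (-1.4946) → reset → x⁺ = (-1.8600), jump to mode 1
Mode 1: guard c·x = 3.5824 hit at Δt = 0.9403 (t = 1.5824), x⁻ = (-3.5824) → reset → x⁺ = (-3.7000), jump to mode 0
Mode 0: guard c·x = -1.4946 hit at Δt = 1.5832 (t = 3.1656), x⁻ = (-1.4946) → reset → x⁺ = (-1.8600), jump to mode 1
Mode 1: guard c·x = 3.5824 hit at Δt = 0.9403 (t = 4.1059), x⁻ = (-3.5824) → reset → x⁺ = (-3.7000), jump to mode 0
Mode 0: guard c·x = -1.4946 hit at Δt = 1.5832 (t = 5.6890), x⁻ = (-1.4946) → reset → x⁺ = (-1.8600), jump to mode 1
Mode 1: flow for 0.4525 to horizon, guard not reached → x = (-2.5766)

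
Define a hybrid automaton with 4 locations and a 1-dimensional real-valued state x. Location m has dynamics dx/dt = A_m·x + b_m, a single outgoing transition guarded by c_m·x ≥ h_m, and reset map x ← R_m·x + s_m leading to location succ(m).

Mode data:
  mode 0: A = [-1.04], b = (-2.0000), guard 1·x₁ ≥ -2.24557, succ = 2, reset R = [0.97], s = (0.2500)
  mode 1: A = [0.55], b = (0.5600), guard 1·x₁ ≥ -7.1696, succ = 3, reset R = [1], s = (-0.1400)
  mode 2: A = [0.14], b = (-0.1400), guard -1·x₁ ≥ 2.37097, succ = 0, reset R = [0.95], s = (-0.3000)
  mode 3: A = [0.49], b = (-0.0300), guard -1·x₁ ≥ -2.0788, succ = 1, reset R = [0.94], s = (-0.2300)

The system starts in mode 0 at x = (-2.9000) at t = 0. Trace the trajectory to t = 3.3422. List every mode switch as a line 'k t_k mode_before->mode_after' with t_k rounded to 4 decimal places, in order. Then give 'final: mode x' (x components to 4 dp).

1 1.0657 0->2
2 2.0715 2->0
3 2.7144 0->2
final: 2 -2.1972

Mode 0: guard c·x = -2.2456 hit at Δt = 1.0657 (t = 1.0657), x⁻ = (-2.2456) → reset → x⁺ = (-1.9282), jump to mode 2
Mode 2: guard c·x = 2.3710 hit at Δt = 1.0058 (t = 2.0715), x⁻ = (-2.3710) → reset → x⁺ = (-2.5524), jump to mode 0
Mode 0: guard c·x = -2.2456 hit at Δt = 0.6429 (t = 2.7144), x⁻ = (-2.2456) → reset → x⁺ = (-1.9282), jump to mode 2
Mode 2: flow for 0.6278 to horizon, guard not reached → x = (-2.1972)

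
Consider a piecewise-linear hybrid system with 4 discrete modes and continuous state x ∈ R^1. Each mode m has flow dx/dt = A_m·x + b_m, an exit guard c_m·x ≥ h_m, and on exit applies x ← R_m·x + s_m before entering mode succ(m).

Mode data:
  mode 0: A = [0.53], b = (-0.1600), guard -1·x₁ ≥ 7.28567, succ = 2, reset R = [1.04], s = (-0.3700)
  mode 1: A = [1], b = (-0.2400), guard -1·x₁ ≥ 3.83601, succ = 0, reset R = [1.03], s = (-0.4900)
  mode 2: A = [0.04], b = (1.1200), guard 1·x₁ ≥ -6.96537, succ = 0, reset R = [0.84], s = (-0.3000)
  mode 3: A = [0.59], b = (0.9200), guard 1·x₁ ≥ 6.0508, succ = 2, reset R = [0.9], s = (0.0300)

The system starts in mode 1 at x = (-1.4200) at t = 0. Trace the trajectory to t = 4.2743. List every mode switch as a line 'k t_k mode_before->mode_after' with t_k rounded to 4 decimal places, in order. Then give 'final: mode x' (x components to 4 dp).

1 0.8983 1->0
2 1.7848 0->2
3 2.9797 2->0
4 3.2854 0->2
final: 2 -7.1380

Mode 1: guard c·x = 3.8360 hit at Δt = 0.8983 (t = 0.8983), x⁻ = (-3.8360) → reset → x⁺ = (-4.4411), jump to mode 0
Mode 0: guard c·x = 7.2857 hit at Δt = 0.8865 (t = 1.7848), x⁻ = (-7.2857) → reset → x⁺ = (-7.9471), jump to mode 2
Mode 2: guard c·x = -6.9654 hit at Δt = 1.1949 (t = 2.9797), x⁻ = (-6.9654) → reset → x⁺ = (-6.1509), jump to mode 0
Mode 0: guard c·x = 7.2857 hit at Δt = 0.3057 (t = 3.2854), x⁻ = (-7.2857) → reset → x⁺ = (-7.9471), jump to mode 2
Mode 2: flow for 0.9889 to horizon, guard not reached → x = (-7.1380)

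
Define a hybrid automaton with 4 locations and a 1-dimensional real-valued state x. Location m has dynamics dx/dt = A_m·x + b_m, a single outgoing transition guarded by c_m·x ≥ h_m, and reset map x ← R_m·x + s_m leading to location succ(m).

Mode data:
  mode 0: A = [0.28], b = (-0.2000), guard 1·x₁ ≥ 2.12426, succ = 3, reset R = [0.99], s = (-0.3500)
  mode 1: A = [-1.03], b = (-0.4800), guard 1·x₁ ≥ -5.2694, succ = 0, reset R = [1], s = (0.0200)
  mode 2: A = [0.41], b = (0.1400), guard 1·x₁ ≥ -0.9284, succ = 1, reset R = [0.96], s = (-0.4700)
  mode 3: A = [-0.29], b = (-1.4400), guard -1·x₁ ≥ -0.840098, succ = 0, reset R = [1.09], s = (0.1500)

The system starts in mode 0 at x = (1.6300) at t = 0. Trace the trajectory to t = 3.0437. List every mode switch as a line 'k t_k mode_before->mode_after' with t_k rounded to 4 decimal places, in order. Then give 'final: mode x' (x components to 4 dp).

Mode 0: guard c·x = 2.1243 hit at Δt = 1.5415 (t = 1.5415), x⁻ = (2.1243) → reset → x⁺ = (1.7530), jump to mode 3
Mode 3: guard c·x = -0.8401 hit at Δt = 0.5036 (t = 2.0451), x⁻ = (0.8401) → reset → x⁺ = (1.0657), jump to mode 0
Mode 0: flow for 0.9986 to horizon, guard not reached → x = (1.1791)

1 1.5415 0->3
2 2.0451 3->0
final: 0 1.1791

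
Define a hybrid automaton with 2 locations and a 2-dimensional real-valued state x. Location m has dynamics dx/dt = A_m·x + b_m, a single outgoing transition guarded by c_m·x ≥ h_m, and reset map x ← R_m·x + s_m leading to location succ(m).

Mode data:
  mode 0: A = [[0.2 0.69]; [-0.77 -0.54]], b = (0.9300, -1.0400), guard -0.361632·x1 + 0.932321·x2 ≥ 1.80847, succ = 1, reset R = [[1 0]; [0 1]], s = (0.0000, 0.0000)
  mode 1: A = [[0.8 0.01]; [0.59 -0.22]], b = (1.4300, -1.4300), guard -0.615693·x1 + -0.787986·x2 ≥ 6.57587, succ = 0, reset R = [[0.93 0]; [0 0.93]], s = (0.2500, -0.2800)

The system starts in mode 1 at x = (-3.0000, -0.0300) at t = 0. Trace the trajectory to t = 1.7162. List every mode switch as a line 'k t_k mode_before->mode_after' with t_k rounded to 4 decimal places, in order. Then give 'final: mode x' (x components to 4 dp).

1 1.2894 1->0
final: 0 -5.6075 -2.2473

Mode 1: guard c·x = 6.5759 hit at Δt = 1.2894 (t = 1.2894), x⁻ = (-5.2285, -4.2599) → reset → x⁺ = (-4.6125, -4.2417), jump to mode 0
Mode 0: flow for 0.4268 to horizon, guard not reached → x = (-5.6075, -2.2473)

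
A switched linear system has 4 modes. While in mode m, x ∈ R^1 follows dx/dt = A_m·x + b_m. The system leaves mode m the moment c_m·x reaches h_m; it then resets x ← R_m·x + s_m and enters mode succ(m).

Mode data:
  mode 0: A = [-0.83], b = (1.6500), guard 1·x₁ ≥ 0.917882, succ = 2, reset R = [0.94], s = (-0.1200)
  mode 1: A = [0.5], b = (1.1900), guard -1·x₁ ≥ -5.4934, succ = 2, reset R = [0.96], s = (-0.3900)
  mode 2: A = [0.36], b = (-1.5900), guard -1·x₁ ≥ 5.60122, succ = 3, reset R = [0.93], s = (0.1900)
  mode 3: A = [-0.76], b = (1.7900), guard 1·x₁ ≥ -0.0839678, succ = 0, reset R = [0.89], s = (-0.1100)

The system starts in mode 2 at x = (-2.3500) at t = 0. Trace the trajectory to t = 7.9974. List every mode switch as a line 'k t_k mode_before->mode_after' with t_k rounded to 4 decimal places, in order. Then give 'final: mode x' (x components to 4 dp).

1 1.0899 2->3
2 2.5456 3->0
3 3.3989 0->2
4 6.1854 2->3
5 7.6411 3->0
final: 0 0.3715

Mode 2: guard c·x = 5.6012 hit at Δt = 1.0899 (t = 1.0899), x⁻ = (-5.6012) → reset → x⁺ = (-5.0191), jump to mode 3
Mode 3: guard c·x = -0.0840 hit at Δt = 1.4557 (t = 2.5456), x⁻ = (-0.0840) → reset → x⁺ = (-0.1847), jump to mode 0
Mode 0: guard c·x = 0.9179 hit at Δt = 0.8533 (t = 3.3989), x⁻ = (0.9179) → reset → x⁺ = (0.7428), jump to mode 2
Mode 2: guard c·x = 5.6012 hit at Δt = 2.7865 (t = 6.1854), x⁻ = (-5.6012) → reset → x⁺ = (-5.0191), jump to mode 3
Mode 3: guard c·x = -0.0840 hit at Δt = 1.4557 (t = 7.6411), x⁻ = (-0.0840) → reset → x⁺ = (-0.1847), jump to mode 0
Mode 0: flow for 0.3563 to horizon, guard not reached → x = (0.3715)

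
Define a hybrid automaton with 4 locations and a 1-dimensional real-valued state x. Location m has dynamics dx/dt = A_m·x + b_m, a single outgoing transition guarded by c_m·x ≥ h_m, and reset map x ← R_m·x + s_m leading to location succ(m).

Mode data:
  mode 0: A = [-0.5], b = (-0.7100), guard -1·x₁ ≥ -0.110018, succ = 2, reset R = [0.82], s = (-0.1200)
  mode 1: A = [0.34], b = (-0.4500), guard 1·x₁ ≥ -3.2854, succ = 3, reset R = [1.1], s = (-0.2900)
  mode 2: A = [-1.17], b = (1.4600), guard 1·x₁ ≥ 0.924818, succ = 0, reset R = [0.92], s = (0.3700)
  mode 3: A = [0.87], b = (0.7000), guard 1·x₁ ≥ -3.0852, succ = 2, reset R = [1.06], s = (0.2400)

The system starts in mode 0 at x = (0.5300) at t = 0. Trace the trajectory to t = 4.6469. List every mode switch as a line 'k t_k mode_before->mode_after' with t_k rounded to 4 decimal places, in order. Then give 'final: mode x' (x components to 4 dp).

1 0.4851 0->2
2 1.6603 2->0
3 2.7519 0->2
4 3.9271 2->0
final: 0 0.4227

Mode 0: guard c·x = -0.1100 hit at Δt = 0.4851 (t = 0.4851), x⁻ = (0.1100) → reset → x⁺ = (-0.0298), jump to mode 2
Mode 2: guard c·x = 0.9248 hit at Δt = 1.1752 (t = 1.6603), x⁻ = (0.9248) → reset → x⁺ = (1.2208), jump to mode 0
Mode 0: guard c·x = -0.1100 hit at Δt = 1.0916 (t = 2.7519), x⁻ = (0.1100) → reset → x⁺ = (-0.0298), jump to mode 2
Mode 2: guard c·x = 0.9248 hit at Δt = 1.1752 (t = 3.9271), x⁻ = (0.9248) → reset → x⁺ = (1.2208), jump to mode 0
Mode 0: flow for 0.7198 to horizon, guard not reached → x = (0.4227)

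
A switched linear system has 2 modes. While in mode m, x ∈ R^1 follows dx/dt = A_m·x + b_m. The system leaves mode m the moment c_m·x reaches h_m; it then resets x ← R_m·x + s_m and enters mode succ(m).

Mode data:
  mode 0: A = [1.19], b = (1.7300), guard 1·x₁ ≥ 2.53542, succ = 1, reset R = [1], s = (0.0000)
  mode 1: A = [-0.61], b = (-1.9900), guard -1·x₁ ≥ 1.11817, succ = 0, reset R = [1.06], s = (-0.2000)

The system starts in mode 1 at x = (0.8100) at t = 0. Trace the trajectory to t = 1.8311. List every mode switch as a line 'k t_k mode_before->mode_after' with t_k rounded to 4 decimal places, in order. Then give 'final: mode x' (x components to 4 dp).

Mode 1: guard c·x = 1.1182 hit at Δt = 1.0516 (t = 1.0516), x⁻ = (-1.1182) → reset → x⁺ = (-1.3853), jump to mode 0
Mode 0: flow for 0.7795 to horizon, guard not reached → x = (-1.2805)

1 1.0516 1->0
final: 0 -1.2805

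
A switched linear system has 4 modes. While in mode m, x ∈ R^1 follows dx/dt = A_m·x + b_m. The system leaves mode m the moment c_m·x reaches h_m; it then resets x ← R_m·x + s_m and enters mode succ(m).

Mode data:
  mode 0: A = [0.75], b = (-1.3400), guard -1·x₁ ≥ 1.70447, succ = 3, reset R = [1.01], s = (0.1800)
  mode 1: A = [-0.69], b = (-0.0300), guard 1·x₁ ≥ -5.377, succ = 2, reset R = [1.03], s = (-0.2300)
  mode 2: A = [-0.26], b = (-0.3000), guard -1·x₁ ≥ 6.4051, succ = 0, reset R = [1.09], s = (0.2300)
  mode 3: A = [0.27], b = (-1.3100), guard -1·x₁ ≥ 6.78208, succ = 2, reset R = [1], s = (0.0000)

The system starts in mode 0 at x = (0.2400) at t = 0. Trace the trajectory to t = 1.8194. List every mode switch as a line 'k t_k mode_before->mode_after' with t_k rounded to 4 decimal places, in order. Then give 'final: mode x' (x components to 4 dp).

1 1.0855 0->3
final: 3 -2.9426

Mode 0: guard c·x = 1.7045 hit at Δt = 1.0855 (t = 1.0855), x⁻ = (-1.7045) → reset → x⁺ = (-1.5415), jump to mode 3
Mode 3: flow for 0.7339 to horizon, guard not reached → x = (-2.9426)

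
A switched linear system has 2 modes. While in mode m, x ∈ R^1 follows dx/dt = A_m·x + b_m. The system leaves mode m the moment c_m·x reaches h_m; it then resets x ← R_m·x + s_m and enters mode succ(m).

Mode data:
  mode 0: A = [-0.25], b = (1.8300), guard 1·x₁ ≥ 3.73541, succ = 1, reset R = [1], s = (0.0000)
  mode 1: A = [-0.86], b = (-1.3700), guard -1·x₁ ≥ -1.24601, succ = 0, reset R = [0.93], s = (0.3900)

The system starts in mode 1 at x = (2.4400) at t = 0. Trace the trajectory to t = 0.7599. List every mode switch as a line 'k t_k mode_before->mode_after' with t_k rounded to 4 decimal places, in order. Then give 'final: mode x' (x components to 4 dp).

1 0.4082 1->0
final: 0 2.0346

Mode 1: guard c·x = -1.2460 hit at Δt = 0.4082 (t = 0.4082), x⁻ = (1.2460) → reset → x⁺ = (1.5488), jump to mode 0
Mode 0: flow for 0.3517 to horizon, guard not reached → x = (2.0346)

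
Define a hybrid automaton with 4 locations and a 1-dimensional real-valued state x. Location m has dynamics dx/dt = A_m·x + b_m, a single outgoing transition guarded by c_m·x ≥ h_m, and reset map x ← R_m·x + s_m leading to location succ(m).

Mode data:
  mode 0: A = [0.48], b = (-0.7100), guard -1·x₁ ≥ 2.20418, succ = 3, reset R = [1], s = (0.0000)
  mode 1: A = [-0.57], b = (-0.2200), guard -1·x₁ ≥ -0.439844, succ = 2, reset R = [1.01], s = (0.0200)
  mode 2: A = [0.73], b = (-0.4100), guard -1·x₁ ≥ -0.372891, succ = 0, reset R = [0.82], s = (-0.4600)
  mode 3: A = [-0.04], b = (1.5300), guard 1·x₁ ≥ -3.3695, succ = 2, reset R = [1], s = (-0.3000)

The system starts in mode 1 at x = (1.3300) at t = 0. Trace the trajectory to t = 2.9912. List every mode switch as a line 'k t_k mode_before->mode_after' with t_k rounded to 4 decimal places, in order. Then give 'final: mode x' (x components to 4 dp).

1 1.2831 1->2
2 2.1894 2->0
final: 0 -0.9210

Mode 1: guard c·x = -0.4398 hit at Δt = 1.2831 (t = 1.2831), x⁻ = (0.4398) → reset → x⁺ = (0.4642), jump to mode 2
Mode 2: guard c·x = -0.3729 hit at Δt = 0.9063 (t = 2.1894), x⁻ = (0.3729) → reset → x⁺ = (-0.1542), jump to mode 0
Mode 0: flow for 0.8018 to horizon, guard not reached → x = (-0.9210)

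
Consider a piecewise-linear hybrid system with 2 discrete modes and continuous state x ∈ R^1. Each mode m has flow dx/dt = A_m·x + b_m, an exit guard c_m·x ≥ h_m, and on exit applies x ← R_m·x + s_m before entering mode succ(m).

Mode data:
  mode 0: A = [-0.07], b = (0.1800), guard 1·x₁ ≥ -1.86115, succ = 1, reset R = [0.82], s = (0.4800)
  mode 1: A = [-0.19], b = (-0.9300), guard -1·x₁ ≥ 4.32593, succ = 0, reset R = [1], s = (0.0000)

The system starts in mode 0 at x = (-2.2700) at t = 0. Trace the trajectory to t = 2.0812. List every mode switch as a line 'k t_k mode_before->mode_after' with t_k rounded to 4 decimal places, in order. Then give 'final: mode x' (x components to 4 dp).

1 1.2604 0->1
final: 1 -1.6019

Mode 0: guard c·x = -1.8612 hit at Δt = 1.2604 (t = 1.2604), x⁻ = (-1.8612) → reset → x⁺ = (-1.0461), jump to mode 1
Mode 1: flow for 0.8208 to horizon, guard not reached → x = (-1.6019)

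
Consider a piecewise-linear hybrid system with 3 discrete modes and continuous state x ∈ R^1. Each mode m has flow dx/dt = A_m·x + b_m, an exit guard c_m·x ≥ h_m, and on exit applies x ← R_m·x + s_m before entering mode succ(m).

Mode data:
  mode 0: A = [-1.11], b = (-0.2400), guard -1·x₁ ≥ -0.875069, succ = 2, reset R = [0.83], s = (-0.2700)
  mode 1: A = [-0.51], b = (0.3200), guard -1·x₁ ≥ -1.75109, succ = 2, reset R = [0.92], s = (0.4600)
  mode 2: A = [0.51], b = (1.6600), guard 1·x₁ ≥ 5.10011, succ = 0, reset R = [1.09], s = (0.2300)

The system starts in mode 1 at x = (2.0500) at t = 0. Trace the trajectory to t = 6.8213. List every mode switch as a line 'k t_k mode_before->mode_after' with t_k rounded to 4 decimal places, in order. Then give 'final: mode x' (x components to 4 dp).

Mode 1: guard c·x = -1.7511 hit at Δt = 0.4625 (t = 0.4625), x⁻ = (1.7511) → reset → x⁺ = (2.0710), jump to mode 2
Mode 2: guard c·x = 5.1001 hit at Δt = 0.8829 (t = 1.3454), x⁻ = (5.1001) → reset → x⁺ = (5.7891), jump to mode 0
Mode 0: guard c·x = -0.8751 hit at Δt = 1.5363 (t = 2.8817), x⁻ = (0.8751) → reset → x⁺ = (0.4563), jump to mode 2
Mode 2: guard c·x = 5.1001 hit at Δt = 1.5912 (t = 4.4729), x⁻ = (5.1001) → reset → x⁺ = (5.7891), jump to mode 0
Mode 0: guard c·x = -0.8751 hit at Δt = 1.5363 (t = 6.0092), x⁻ = (0.8751) → reset → x⁺ = (0.4563), jump to mode 2
Mode 2: flow for 0.8121 to horizon, guard not reached → x = (2.3606)

1 0.4625 1->2
2 1.3454 2->0
3 2.8817 0->2
4 4.4729 2->0
5 6.0092 0->2
final: 2 2.3606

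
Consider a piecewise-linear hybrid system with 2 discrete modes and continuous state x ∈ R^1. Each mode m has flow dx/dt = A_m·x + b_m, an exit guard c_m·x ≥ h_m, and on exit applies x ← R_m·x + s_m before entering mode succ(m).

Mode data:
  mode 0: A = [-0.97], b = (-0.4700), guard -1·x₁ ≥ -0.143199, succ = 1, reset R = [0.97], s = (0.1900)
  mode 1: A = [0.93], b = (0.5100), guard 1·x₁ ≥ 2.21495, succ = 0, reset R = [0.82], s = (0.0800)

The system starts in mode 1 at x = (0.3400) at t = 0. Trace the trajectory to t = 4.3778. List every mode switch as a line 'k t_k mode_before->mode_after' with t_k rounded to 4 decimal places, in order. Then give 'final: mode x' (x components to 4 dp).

Mode 1: guard c·x = 2.2149 hit at Δt = 1.2202 (t = 1.2202), x⁻ = (2.2149) → reset → x⁺ = (1.8963), jump to mode 0
Mode 0: guard c·x = -0.1432 hit at Δt = 1.3743 (t = 2.5945), x⁻ = (0.1432) → reset → x⁺ = (0.3289), jump to mode 1
Mode 1: guard c·x = 2.2149 hit at Δt = 1.2337 (t = 3.8282), x⁻ = (2.2150) → reset → x⁺ = (1.8963), jump to mode 0
Mode 0: flow for 0.5496 to horizon, guard not reached → x = (0.9125)

1 1.2202 1->0
2 2.5945 0->1
3 3.8282 1->0
final: 0 0.9125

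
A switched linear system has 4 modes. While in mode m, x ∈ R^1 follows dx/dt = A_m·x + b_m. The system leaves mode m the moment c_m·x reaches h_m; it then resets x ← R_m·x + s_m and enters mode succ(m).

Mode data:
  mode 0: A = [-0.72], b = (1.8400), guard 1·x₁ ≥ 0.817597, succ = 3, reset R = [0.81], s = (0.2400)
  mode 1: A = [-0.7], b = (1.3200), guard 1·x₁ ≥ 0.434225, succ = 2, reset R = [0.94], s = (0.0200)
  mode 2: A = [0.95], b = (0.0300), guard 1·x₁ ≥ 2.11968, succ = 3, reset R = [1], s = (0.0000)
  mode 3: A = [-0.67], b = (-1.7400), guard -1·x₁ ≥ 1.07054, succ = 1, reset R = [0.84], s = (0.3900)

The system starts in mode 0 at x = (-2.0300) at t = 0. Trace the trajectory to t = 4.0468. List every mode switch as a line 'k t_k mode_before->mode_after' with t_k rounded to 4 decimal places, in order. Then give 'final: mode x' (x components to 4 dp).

1 1.3475 0->3
2 2.5857 3->1
3 3.3011 1->2
final: 2 0.9021

Mode 0: guard c·x = 0.8176 hit at Δt = 1.3475 (t = 1.3475), x⁻ = (0.8176) → reset → x⁺ = (0.9023), jump to mode 3
Mode 3: guard c·x = 1.0705 hit at Δt = 1.2382 (t = 2.5857), x⁻ = (-1.0705) → reset → x⁺ = (-0.5093), jump to mode 1
Mode 1: guard c·x = 0.4342 hit at Δt = 0.7154 (t = 3.3011), x⁻ = (0.4342) → reset → x⁺ = (0.4282), jump to mode 2
Mode 2: flow for 0.7457 to horizon, guard not reached → x = (0.9021)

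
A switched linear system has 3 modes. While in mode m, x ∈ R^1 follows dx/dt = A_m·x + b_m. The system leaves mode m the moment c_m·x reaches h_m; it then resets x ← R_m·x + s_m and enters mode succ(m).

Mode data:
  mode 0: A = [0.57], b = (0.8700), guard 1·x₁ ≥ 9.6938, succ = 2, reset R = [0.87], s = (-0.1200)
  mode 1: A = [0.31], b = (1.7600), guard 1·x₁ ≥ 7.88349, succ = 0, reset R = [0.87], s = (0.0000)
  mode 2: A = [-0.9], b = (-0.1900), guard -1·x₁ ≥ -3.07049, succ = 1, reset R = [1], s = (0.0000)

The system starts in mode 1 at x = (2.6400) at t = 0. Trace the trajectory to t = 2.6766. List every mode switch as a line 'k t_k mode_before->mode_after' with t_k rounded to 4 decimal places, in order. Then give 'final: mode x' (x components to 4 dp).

1 1.5769 1->0
2 2.0879 0->2
final: 2 4.8074

Mode 1: guard c·x = 7.8835 hit at Δt = 1.5769 (t = 1.5769), x⁻ = (7.8835) → reset → x⁺ = (6.8586), jump to mode 0
Mode 0: guard c·x = 9.6938 hit at Δt = 0.5110 (t = 2.0879), x⁻ = (9.6938) → reset → x⁺ = (8.3136), jump to mode 2
Mode 2: flow for 0.5887 to horizon, guard not reached → x = (4.8074)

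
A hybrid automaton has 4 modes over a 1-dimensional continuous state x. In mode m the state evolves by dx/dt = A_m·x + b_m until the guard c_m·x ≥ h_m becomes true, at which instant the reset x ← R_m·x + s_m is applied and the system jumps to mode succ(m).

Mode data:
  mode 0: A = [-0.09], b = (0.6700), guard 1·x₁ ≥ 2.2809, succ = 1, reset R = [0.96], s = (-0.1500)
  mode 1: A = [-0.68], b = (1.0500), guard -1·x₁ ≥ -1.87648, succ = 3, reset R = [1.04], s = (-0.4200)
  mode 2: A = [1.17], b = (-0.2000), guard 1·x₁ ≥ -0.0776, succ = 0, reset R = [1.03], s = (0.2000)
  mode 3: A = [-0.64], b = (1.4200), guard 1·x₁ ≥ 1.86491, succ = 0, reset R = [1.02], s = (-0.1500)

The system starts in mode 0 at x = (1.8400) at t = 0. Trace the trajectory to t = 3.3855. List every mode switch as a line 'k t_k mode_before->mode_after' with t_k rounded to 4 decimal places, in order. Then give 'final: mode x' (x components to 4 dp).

Mode 0: guard c·x = 2.2809 hit at Δt = 0.9104 (t = 0.9104), x⁻ = (2.2809) → reset → x⁺ = (2.0397), jump to mode 1
Mode 1: guard c·x = -1.8765 hit at Δt = 0.5874 (t = 1.4978), x⁻ = (1.8765) → reset → x⁺ = (1.5315), jump to mode 3
Mode 3: guard c·x = 1.8649 hit at Δt = 1.0372 (t = 2.5350), x⁻ = (1.8649) → reset → x⁺ = (1.7522), jump to mode 0
Mode 0: flow for 0.8505 to horizon, guard not reached → x = (2.1717)

1 0.9104 0->1
2 1.4978 1->3
3 2.5350 3->0
final: 0 2.1717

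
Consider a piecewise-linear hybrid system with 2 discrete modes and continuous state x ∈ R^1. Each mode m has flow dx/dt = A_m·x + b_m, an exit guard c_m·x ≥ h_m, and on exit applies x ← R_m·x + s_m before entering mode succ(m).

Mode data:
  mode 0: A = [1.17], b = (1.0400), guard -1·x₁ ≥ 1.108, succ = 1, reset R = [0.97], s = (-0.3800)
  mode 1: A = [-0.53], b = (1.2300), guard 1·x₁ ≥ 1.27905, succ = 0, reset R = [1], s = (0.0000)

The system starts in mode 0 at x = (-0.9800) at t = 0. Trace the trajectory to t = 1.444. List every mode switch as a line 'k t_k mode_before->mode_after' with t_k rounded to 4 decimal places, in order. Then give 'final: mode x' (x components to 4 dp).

Mode 0: guard c·x = 1.1080 hit at Δt = 0.7500 (t = 0.7500), x⁻ = (-1.1080) → reset → x⁺ = (-1.4548), jump to mode 1
Mode 1: flow for 0.6940 to horizon, guard not reached → x = (-0.2928)

1 0.7500 0->1
final: 1 -0.2928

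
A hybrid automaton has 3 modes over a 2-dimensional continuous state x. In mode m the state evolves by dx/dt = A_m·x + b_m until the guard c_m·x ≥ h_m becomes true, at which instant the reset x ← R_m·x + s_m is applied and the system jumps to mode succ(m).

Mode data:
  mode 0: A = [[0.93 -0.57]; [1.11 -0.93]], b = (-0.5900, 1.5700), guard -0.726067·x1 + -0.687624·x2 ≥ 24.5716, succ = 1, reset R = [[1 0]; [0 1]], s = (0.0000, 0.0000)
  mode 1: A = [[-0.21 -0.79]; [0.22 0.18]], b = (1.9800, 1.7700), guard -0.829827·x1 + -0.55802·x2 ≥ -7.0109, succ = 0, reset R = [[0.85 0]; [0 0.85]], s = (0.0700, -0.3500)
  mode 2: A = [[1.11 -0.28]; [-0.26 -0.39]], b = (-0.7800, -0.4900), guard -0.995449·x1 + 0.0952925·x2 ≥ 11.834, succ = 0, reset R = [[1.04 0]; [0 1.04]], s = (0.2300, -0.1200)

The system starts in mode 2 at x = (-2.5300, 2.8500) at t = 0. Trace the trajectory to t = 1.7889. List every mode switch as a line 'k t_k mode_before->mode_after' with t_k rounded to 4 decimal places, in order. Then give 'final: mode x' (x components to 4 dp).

Mode 2: guard c·x = 11.8340 hit at Δt = 1.0816 (t = 1.0816), x⁻ = (-11.6079, 2.9269) → reset → x⁺ = (-11.8422, 2.9240), jump to mode 0
Mode 0: flow for 0.7073 to horizon, guard not reached → x = (-22.4699, -7.7458)

1 1.0816 2->0
final: 0 -22.4699 -7.7458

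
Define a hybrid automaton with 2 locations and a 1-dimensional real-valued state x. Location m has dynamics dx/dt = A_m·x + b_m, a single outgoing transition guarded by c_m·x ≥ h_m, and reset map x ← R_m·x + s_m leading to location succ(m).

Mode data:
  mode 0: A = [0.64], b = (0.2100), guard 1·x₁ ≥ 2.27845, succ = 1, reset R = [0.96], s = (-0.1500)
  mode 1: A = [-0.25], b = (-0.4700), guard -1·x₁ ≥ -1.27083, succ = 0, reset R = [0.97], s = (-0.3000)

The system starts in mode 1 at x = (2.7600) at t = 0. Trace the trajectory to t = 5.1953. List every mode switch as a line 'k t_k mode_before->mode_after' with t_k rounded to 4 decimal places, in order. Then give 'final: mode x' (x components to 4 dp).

1 1.5482 1->0
2 2.6830 0->1
3 3.5539 1->0
4 4.6887 0->1
final: 1 1.5713

Mode 1: guard c·x = -1.2708 hit at Δt = 1.5482 (t = 1.5482), x⁻ = (1.2708) → reset → x⁺ = (0.9327), jump to mode 0
Mode 0: guard c·x = 2.2784 hit at Δt = 1.1348 (t = 2.6830), x⁻ = (2.2784) → reset → x⁺ = (2.0373), jump to mode 1
Mode 1: guard c·x = -1.2708 hit at Δt = 0.8710 (t = 3.5539), x⁻ = (1.2708) → reset → x⁺ = (0.9327), jump to mode 0
Mode 0: guard c·x = 2.2784 hit at Δt = 1.1348 (t = 4.6887), x⁻ = (2.2784) → reset → x⁺ = (2.0373), jump to mode 1
Mode 1: flow for 0.5066 to horizon, guard not reached → x = (1.5713)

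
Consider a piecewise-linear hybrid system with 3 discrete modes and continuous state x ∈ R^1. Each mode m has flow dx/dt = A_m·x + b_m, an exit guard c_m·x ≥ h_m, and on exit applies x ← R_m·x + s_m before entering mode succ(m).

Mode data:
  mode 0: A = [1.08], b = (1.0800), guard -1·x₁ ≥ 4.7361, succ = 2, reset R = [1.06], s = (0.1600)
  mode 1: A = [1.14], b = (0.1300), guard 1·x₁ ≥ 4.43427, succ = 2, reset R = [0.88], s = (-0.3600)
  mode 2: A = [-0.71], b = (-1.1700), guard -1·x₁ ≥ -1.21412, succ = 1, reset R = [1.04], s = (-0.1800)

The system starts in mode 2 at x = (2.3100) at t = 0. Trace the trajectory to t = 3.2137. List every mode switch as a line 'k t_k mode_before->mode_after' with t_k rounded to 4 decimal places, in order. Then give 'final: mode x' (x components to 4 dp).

1 0.4566 2->1
2 1.6278 1->2
3 2.4661 2->1
final: 1 2.6921

Mode 2: guard c·x = -1.2141 hit at Δt = 0.4566 (t = 0.4566), x⁻ = (1.2141) → reset → x⁺ = (1.0827), jump to mode 1
Mode 1: guard c·x = 4.4343 hit at Δt = 1.1712 (t = 1.6278), x⁻ = (4.4343) → reset → x⁺ = (3.5422), jump to mode 2
Mode 2: guard c·x = -1.2141 hit at Δt = 0.8383 (t = 2.4661), x⁻ = (1.2141) → reset → x⁺ = (1.0827), jump to mode 1
Mode 1: flow for 0.7476 to horizon, guard not reached → x = (2.6921)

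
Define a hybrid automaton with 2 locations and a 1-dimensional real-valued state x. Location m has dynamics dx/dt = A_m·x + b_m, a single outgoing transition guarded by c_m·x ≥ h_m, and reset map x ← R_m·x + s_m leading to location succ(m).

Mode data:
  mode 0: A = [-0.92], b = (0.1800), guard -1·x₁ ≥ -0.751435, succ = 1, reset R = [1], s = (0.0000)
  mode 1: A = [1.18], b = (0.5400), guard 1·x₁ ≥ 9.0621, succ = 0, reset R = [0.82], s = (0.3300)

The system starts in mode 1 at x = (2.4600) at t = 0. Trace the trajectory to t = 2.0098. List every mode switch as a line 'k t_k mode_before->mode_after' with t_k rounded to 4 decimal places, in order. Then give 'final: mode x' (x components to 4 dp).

1 1.0022 1->0
final: 0 3.1895

Mode 1: guard c·x = 9.0621 hit at Δt = 1.0022 (t = 1.0022), x⁻ = (9.0621) → reset → x⁺ = (7.7609), jump to mode 0
Mode 0: flow for 1.0076 to horizon, guard not reached → x = (3.1895)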